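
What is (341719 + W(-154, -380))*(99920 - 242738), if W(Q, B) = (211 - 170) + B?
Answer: -48755208840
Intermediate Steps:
W(Q, B) = 41 + B
(341719 + W(-154, -380))*(99920 - 242738) = (341719 + (41 - 380))*(99920 - 242738) = (341719 - 339)*(-142818) = 341380*(-142818) = -48755208840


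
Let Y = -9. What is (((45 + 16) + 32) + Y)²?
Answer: 7056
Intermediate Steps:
(((45 + 16) + 32) + Y)² = (((45 + 16) + 32) - 9)² = ((61 + 32) - 9)² = (93 - 9)² = 84² = 7056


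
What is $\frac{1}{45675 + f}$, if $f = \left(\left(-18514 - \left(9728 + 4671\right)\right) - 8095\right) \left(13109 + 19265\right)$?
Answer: $- \frac{1}{1327547317} \approx -7.5327 \cdot 10^{-10}$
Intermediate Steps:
$f = -1327592992$ ($f = \left(\left(-18514 - 14399\right) - 8095\right) 32374 = \left(-32913 - 8095\right) 32374 = \left(-41008\right) 32374 = -1327592992$)
$\frac{1}{45675 + f} = \frac{1}{45675 - 1327592992} = \frac{1}{-1327547317} = - \frac{1}{1327547317}$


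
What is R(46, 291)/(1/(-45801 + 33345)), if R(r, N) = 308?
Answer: -3836448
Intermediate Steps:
R(46, 291)/(1/(-45801 + 33345)) = 308/(1/(-45801 + 33345)) = 308/(1/(-12456)) = 308/(-1/12456) = 308*(-12456) = -3836448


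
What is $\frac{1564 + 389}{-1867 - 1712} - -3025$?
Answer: $\frac{3608174}{1193} \approx 3024.5$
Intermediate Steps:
$\frac{1564 + 389}{-1867 - 1712} - -3025 = \frac{1953}{-3579} + 3025 = 1953 \left(- \frac{1}{3579}\right) + 3025 = - \frac{651}{1193} + 3025 = \frac{3608174}{1193}$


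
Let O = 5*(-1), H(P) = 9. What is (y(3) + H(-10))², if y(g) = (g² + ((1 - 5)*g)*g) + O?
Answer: 529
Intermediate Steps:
O = -5
y(g) = -5 - 3*g² (y(g) = (g² + ((1 - 5)*g)*g) - 5 = (g² + (-4*g)*g) - 5 = (g² - 4*g²) - 5 = -3*g² - 5 = -5 - 3*g²)
(y(3) + H(-10))² = ((-5 - 3*3²) + 9)² = ((-5 - 3*9) + 9)² = ((-5 - 27) + 9)² = (-32 + 9)² = (-23)² = 529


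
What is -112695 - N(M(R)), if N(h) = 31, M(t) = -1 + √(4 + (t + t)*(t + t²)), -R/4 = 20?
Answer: -112726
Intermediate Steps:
R = -80 (R = -4*20 = -80)
M(t) = -1 + √(4 + 2*t*(t + t²)) (M(t) = -1 + √(4 + (2*t)*(t + t²)) = -1 + √(4 + 2*t*(t + t²)))
-112695 - N(M(R)) = -112695 - 1*31 = -112695 - 31 = -112726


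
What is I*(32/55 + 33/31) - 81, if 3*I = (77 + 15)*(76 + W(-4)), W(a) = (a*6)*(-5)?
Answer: 50201509/5115 ≈ 9814.6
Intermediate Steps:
W(a) = -30*a (W(a) = (6*a)*(-5) = -30*a)
I = 18032/3 (I = ((77 + 15)*(76 - 30*(-4)))/3 = (92*(76 + 120))/3 = (92*196)/3 = (⅓)*18032 = 18032/3 ≈ 6010.7)
I*(32/55 + 33/31) - 81 = 18032*(32/55 + 33/31)/3 - 81 = (18032/3)*(2807/1705) - 81 = 50615824/5115 - 81 = 50201509/5115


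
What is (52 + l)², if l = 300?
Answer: 123904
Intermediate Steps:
(52 + l)² = (52 + 300)² = 352² = 123904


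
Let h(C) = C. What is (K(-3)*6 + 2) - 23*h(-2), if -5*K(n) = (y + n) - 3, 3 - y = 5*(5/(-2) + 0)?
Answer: 183/5 ≈ 36.600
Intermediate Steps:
y = 31/2 (y = 3 - 5*(5/(-2) + 0) = 3 - 5*(5*(-½) + 0) = 3 - 5*(-5/2 + 0) = 3 - 5*(-5)/2 = 3 - 1*(-25/2) = 3 + 25/2 = 31/2 ≈ 15.500)
K(n) = -5/2 - n/5 (K(n) = -((31/2 + n) - 3)/5 = -(25/2 + n)/5 = -5/2 - n/5)
(K(-3)*6 + 2) - 23*h(-2) = ((-5/2 - ⅕*(-3))*6 + 2) - 23*(-2) = ((-5/2 + ⅗)*6 + 2) + 46 = (-19/10*6 + 2) + 46 = (-57/5 + 2) + 46 = -47/5 + 46 = 183/5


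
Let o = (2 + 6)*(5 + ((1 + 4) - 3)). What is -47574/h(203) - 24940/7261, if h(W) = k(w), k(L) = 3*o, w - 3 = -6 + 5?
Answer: -58270789/203308 ≈ -286.61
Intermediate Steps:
w = 2 (w = 3 + (-6 + 5) = 3 - 1 = 2)
o = 56 (o = 8*(5 + (5 - 3)) = 8*(5 + 2) = 8*7 = 56)
k(L) = 168 (k(L) = 3*56 = 168)
h(W) = 168
-47574/h(203) - 24940/7261 = -47574/168 - 24940/7261 = -47574*1/168 - 24940*1/7261 = -7929/28 - 24940/7261 = -58270789/203308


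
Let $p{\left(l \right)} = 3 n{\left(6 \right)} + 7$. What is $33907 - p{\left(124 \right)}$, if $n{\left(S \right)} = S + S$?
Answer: $33864$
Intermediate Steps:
$n{\left(S \right)} = 2 S$
$p{\left(l \right)} = 43$ ($p{\left(l \right)} = 3 \cdot 2 \cdot 6 + 7 = 3 \cdot 12 + 7 = 36 + 7 = 43$)
$33907 - p{\left(124 \right)} = 33907 - 43 = 33864$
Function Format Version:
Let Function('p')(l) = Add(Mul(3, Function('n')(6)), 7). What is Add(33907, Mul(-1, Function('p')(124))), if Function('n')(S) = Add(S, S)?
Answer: 33864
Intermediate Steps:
Function('n')(S) = Mul(2, S)
Function('p')(l) = 43 (Function('p')(l) = Add(Mul(3, Mul(2, 6)), 7) = Add(Mul(3, 12), 7) = Add(36, 7) = 43)
Add(33907, Mul(-1, Function('p')(124))) = Add(33907, Mul(-1, 43)) = Add(33907, -43) = 33864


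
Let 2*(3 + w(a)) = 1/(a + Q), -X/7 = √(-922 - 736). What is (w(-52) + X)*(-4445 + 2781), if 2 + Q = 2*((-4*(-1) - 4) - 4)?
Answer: 155168/31 + 11648*I*√1658 ≈ 5005.4 + 4.7429e+5*I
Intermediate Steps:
X = -7*I*√1658 (X = -7*√(-922 - 736) = -7*I*√1658 ≈ -285.03*I)
Q = -10 (Q = -2 + 2*((-4*(-1) - 4) - 4) = -2 + 2*((4 - 4) - 4) = -2 + 2*(0 - 4) = -2 + 2*(-4) = -2 - 8 = -10)
w(a) = -3 + 1/(2*(-10 + a)) (w(a) = -3 + 1/(2*(a - 10)) = -3 + 1/(2*(-10 + a)))
(w(-52) + X)*(-4445 + 2781) = ((61 - 6*(-52))/(2*(-10 - 52)) - 7*I*√1658)*(-4445 + 2781) = ((½)*(61 + 312)/(-62) - 7*I*√1658)*(-1664) = ((½)*(-1/62)*373 - 7*I*√1658)*(-1664) = (-373/124 - 7*I*√1658)*(-1664) = 155168/31 + 11648*I*√1658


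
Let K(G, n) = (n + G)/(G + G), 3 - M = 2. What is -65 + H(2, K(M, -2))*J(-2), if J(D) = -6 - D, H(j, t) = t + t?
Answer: -61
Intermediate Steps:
M = 1 (M = 3 - 1*2 = 3 - 2 = 1)
K(G, n) = (G + n)/(2*G) (K(G, n) = (G + n)/((2*G)) = (G + n)*(1/(2*G)) = (G + n)/(2*G))
H(j, t) = 2*t
-65 + H(2, K(M, -2))*J(-2) = -65 + (2*((½)*(1 - 2)/1))*(-6 - 1*(-2)) = -65 + (2*((½)*1*(-1)))*(-6 + 2) = -65 + (2*(-½))*(-4) = -65 - 1*(-4) = -65 + 4 = -61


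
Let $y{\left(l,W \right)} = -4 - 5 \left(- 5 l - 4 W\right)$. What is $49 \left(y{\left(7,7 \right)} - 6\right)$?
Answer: $14945$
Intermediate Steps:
$y{\left(l,W \right)} = -4 + 20 W + 25 l$ ($y{\left(l,W \right)} = -4 + \left(20 W + 25 l\right) = -4 + 20 W + 25 l$)
$49 \left(y{\left(7,7 \right)} - 6\right) = 49 \left(\left(-4 + 20 \cdot 7 + 25 \cdot 7\right) - 6\right) = 49 \left(\left(-4 + 140 + 175\right) - 6\right) = 49 \left(311 - 6\right) = 49 \cdot 305 = 14945$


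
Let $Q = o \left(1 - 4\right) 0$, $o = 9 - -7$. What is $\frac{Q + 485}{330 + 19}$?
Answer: $\frac{485}{349} \approx 1.3897$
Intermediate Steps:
$o = 16$ ($o = 9 + 7 = 16$)
$Q = 0$ ($Q = 16 \left(1 - 4\right) 0 = 16 \left(\left(-3\right) 0\right) = 16 \cdot 0 = 0$)
$\frac{Q + 485}{330 + 19} = \frac{0 + 485}{330 + 19} = \frac{485}{349}$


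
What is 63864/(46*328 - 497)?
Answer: 63864/14591 ≈ 4.3769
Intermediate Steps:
63864/(46*328 - 497) = 63864/(15088 - 497) = 63864/14591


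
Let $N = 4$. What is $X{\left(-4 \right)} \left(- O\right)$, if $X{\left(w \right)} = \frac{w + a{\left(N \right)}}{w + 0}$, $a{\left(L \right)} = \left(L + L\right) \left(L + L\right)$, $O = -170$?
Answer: $-2550$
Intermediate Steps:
$a{\left(L \right)} = 4 L^{2}$ ($a{\left(L \right)} = 2 L 2 L = 4 L^{2}$)
$X{\left(w \right)} = \frac{64 + w}{w}$ ($X{\left(w \right)} = \frac{w + 4 \cdot 4^{2}}{w + 0} = \frac{w + 4 \cdot 16}{w} = \frac{w + 64}{w} = \frac{64 + w}{w}$)
$X{\left(-4 \right)} \left(- O\right) = \frac{64 - 4}{-4} \left(\left(-1\right) \left(-170\right)\right) = \left(- \frac{1}{4}\right) 60 \cdot 170 = \left(-15\right) 170 = -2550$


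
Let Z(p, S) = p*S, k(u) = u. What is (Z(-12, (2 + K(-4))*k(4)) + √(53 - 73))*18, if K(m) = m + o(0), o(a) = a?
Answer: 1728 + 36*I*√5 ≈ 1728.0 + 80.498*I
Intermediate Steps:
K(m) = m (K(m) = m + 0 = m)
Z(p, S) = S*p
(Z(-12, (2 + K(-4))*k(4)) + √(53 - 73))*18 = (((2 - 4)*4)*(-12) + √(53 - 73))*18 = (-2*4*(-12) + √(-20))*18 = (-8*(-12) + 2*I*√5)*18 = (96 + 2*I*√5)*18 = 1728 + 36*I*√5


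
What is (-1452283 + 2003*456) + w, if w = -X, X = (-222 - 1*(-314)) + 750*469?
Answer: -890757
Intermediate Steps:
X = 351842 (X = (-222 + 314) + 351750 = 92 + 351750 = 351842)
w = -351842 (w = -1*351842 = -351842)
(-1452283 + 2003*456) + w = (-1452283 + 2003*456) - 351842 = (-1452283 + 913368) - 351842 = -538915 - 351842 = -890757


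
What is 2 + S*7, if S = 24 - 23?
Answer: 9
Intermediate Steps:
S = 1
2 + S*7 = 2 + 1*7 = 2 + 7 = 9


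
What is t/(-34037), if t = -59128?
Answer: 59128/34037 ≈ 1.7372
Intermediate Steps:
t/(-34037) = -59128/(-34037) = -59128*(-1/34037) = 59128/34037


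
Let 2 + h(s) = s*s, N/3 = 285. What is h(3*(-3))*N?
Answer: 67545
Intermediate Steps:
N = 855 (N = 3*285 = 855)
h(s) = -2 + s**2 (h(s) = -2 + s*s = -2 + s**2)
h(3*(-3))*N = (-2 + (3*(-3))**2)*855 = (-2 + (-9)**2)*855 = (-2 + 81)*855 = 79*855 = 67545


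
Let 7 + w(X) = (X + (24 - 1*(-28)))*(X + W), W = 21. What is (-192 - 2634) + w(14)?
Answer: -523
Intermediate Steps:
w(X) = -7 + (21 + X)*(52 + X) (w(X) = -7 + (X + (24 - 1*(-28)))*(X + 21) = -7 + (X + (24 + 28))*(21 + X) = -7 + (X + 52)*(21 + X) = -7 + (52 + X)*(21 + X) = -7 + (21 + X)*(52 + X))
(-192 - 2634) + w(14) = (-192 - 2634) + (1085 + 14² + 73*14) = -2826 + (1085 + 196 + 1022) = -2826 + 2303 = -523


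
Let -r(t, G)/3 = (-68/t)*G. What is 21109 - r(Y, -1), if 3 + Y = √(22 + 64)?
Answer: 1626005/77 + 204*√86/77 ≈ 21142.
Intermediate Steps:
Y = -3 + √86 (Y = -3 + √(22 + 64) = -3 + √86 ≈ 6.2736)
r(t, G) = 204*G/t (r(t, G) = -3*(-68/t)*G = -(-204)*G/t = 204*G/t)
21109 - r(Y, -1) = 21109 - 204*(-1)/(-3 + √86) = 21109 - (-204)/(-3 + √86) = 21109 + 204/(-3 + √86)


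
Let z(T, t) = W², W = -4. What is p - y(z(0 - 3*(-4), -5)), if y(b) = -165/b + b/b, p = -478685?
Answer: -7658811/16 ≈ -4.7868e+5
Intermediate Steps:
z(T, t) = 16 (z(T, t) = (-4)² = 16)
y(b) = 1 - 165/b (y(b) = -165/b + 1 = 1 - 165/b)
p - y(z(0 - 3*(-4), -5)) = -478685 - (-165 + 16)/16 = -478685 - (-149)/16 = -478685 - 1*(-149/16) = -478685 + 149/16 = -7658811/16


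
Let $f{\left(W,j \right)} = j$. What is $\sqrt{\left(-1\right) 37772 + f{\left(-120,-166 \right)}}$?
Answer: $i \sqrt{37938} \approx 194.78 i$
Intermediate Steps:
$\sqrt{\left(-1\right) 37772 + f{\left(-120,-166 \right)}} = \sqrt{\left(-1\right) 37772 - 166} = \sqrt{-37772 - 166} = \sqrt{-37938} = i \sqrt{37938}$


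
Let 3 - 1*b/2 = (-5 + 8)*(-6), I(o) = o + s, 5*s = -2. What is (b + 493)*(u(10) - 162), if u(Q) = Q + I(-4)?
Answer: -83674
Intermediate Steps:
s = -2/5 (s = (1/5)*(-2) = -2/5 ≈ -0.40000)
I(o) = -2/5 + o (I(o) = o - 2/5 = -2/5 + o)
b = 42 (b = 6 - 2*(-5 + 8)*(-6) = 6 - 6*(-6) = 6 - 2*(-18) = 6 + 36 = 42)
u(Q) = -22/5 + Q (u(Q) = Q + (-2/5 - 4) = Q - 22/5 = -22/5 + Q)
(b + 493)*(u(10) - 162) = (42 + 493)*((-22/5 + 10) - 162) = 535*(28/5 - 162) = 535*(-782/5) = -83674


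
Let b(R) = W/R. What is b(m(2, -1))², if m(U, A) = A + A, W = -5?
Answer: 25/4 ≈ 6.2500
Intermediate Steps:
m(U, A) = 2*A
b(R) = -5/R
b(m(2, -1))² = (-5/(2*(-1)))² = (-5/(-2))² = (-5*(-½))² = (5/2)² = 25/4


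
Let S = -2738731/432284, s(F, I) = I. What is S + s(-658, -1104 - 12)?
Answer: -485167675/432284 ≈ -1122.3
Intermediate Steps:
S = -2738731/432284 (S = -2738731*1/432284 = -2738731/432284 ≈ -6.3355)
S + s(-658, -1104 - 12) = -2738731/432284 + (-1104 - 12) = -2738731/432284 - 1116 = -485167675/432284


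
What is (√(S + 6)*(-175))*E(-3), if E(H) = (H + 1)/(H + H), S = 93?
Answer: -175*√11 ≈ -580.41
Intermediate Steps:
E(H) = (1 + H)/(2*H) (E(H) = (1 + H)/((2*H)) = (1 + H)*(1/(2*H)) = (1 + H)/(2*H))
(√(S + 6)*(-175))*E(-3) = (√(93 + 6)*(-175))*((½)*(1 - 3)/(-3)) = (√99*(-175))*((½)*(-⅓)*(-2)) = ((3*√11)*(-175))*(⅓) = -525*√11*(⅓) = -175*√11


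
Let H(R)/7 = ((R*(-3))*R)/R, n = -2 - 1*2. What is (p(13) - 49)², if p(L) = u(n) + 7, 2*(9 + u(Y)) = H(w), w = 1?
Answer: 15129/4 ≈ 3782.3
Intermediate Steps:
n = -4 (n = -2 - 2 = -4)
H(R) = -21*R (H(R) = 7*(((R*(-3))*R)/R) = 7*(((-3*R)*R)/R) = 7*((-3*R²)/R) = 7*(-3*R) = -21*R)
u(Y) = -39/2 (u(Y) = -9 + (-21*1)/2 = -9 + (½)*(-21) = -9 - 21/2 = -39/2)
p(L) = -25/2 (p(L) = -39/2 + 7 = -25/2)
(p(13) - 49)² = (-25/2 - 49)² = (-123/2)² = 15129/4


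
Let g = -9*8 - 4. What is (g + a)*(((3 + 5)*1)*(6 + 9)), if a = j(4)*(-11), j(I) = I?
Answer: -14400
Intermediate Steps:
a = -44 (a = 4*(-11) = -44)
g = -76 (g = -72 - 4 = -76)
(g + a)*(((3 + 5)*1)*(6 + 9)) = (-76 - 44)*(((3 + 5)*1)*(6 + 9)) = -120*8*1*15 = -960*15 = -120*120 = -14400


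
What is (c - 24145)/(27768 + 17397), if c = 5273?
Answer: -18872/45165 ≈ -0.41785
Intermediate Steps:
(c - 24145)/(27768 + 17397) = (5273 - 24145)/(27768 + 17397) = -18872/45165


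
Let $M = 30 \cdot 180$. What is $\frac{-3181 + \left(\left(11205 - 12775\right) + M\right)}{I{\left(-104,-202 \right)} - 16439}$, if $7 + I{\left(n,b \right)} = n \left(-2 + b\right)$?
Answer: $\frac{649}{4770} \approx 0.13606$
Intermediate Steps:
$I{\left(n,b \right)} = -7 + n \left(-2 + b\right)$
$M = 5400$
$\frac{-3181 + \left(\left(11205 - 12775\right) + M\right)}{I{\left(-104,-202 \right)} - 16439} = \frac{-3181 + \left(\left(11205 - 12775\right) + 5400\right)}{\left(-7 - -208 - -21008\right) - 16439} = \frac{-3181 + \left(-1570 + 5400\right)}{\left(-7 + 208 + 21008\right) - 16439} = \frac{-3181 + 3830}{21209 - 16439} = \frac{649}{4770}$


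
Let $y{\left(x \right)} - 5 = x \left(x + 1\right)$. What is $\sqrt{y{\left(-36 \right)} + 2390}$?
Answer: $\sqrt{3655} \approx 60.457$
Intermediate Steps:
$y{\left(x \right)} = 5 + x \left(1 + x\right)$ ($y{\left(x \right)} = 5 + x \left(x + 1\right) = 5 + x \left(1 + x\right)$)
$\sqrt{y{\left(-36 \right)} + 2390} = \sqrt{\left(5 - 36 + \left(-36\right)^{2}\right) + 2390} = \sqrt{\left(5 - 36 + 1296\right) + 2390} = \sqrt{1265 + 2390} = \sqrt{3655}$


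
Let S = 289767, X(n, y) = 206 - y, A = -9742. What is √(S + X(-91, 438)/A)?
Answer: √6875198147683/4871 ≈ 538.30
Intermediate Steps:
√(S + X(-91, 438)/A) = √(289767 + (206 - 1*438)/(-9742)) = √(289767 + (206 - 438)*(-1/9742)) = √(289767 - 232*(-1/9742)) = √(289767 + 116/4871) = √(1411455173/4871) = √6875198147683/4871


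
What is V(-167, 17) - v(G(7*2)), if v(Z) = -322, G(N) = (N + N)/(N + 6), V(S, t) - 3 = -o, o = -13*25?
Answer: 650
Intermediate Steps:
o = -325
V(S, t) = 328 (V(S, t) = 3 - 1*(-325) = 3 + 325 = 328)
G(N) = 2*N/(6 + N) (G(N) = (2*N)/(6 + N) = 2*N/(6 + N))
V(-167, 17) - v(G(7*2)) = 328 - 1*(-322) = 328 + 322 = 650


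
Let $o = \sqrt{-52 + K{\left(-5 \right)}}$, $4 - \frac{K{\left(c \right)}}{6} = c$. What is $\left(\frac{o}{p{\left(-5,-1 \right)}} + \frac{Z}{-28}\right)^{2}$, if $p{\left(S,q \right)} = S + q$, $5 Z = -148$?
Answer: $\frac{25867}{22050} - \frac{37 \sqrt{2}}{105} \approx 0.67476$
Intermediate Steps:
$K{\left(c \right)} = 24 - 6 c$
$Z = - \frac{148}{5}$ ($Z = \frac{1}{5} \left(-148\right) = - \frac{148}{5} \approx -29.6$)
$o = \sqrt{2}$ ($o = \sqrt{-52 + \left(24 - -30\right)} = \sqrt{-52 + \left(24 + 30\right)} = \sqrt{-52 + 54} = \sqrt{2} \approx 1.4142$)
$\left(\frac{o}{p{\left(-5,-1 \right)}} + \frac{Z}{-28}\right)^{2} = \left(\frac{\sqrt{2}}{-5 - 1} - \frac{148}{5 \left(-28\right)}\right)^{2} = \left(\frac{\sqrt{2}}{-6} - - \frac{37}{35}\right)^{2} = \left(\sqrt{2} \left(- \frac{1}{6}\right) + \frac{37}{35}\right)^{2} = \left(- \frac{\sqrt{2}}{6} + \frac{37}{35}\right)^{2} = \left(\frac{37}{35} - \frac{\sqrt{2}}{6}\right)^{2}$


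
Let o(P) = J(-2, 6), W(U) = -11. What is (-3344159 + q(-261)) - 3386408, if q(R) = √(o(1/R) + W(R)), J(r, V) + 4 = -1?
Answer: -6730567 + 4*I ≈ -6.7306e+6 + 4.0*I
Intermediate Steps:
J(r, V) = -5 (J(r, V) = -4 - 1 = -5)
o(P) = -5
q(R) = 4*I (q(R) = √(-5 - 11) = √(-16) = 4*I)
(-3344159 + q(-261)) - 3386408 = (-3344159 + 4*I) - 3386408 = -6730567 + 4*I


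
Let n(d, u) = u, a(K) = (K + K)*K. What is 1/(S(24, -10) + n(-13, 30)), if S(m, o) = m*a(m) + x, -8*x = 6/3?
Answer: 4/110711 ≈ 3.6130e-5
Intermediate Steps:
a(K) = 2*K² (a(K) = (2*K)*K = 2*K²)
x = -¼ (x = -3/(4*3) = -⅛*2 = -¼ ≈ -0.25000)
S(m, o) = -¼ + 2*m³ (S(m, o) = m*(2*m²) - ¼ = 2*m³ - ¼ = -¼ + 2*m³)
1/(S(24, -10) + n(-13, 30)) = 1/((-¼ + 2*24³) + 30) = 1/((-¼ + 2*13824) + 30) = 1/((-¼ + 27648) + 30) = 1/(110591/4 + 30) = 1/(110711/4) = 4/110711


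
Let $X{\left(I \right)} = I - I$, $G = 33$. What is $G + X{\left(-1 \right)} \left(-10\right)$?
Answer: $33$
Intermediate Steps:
$X{\left(I \right)} = 0$
$G + X{\left(-1 \right)} \left(-10\right) = 33 + 0 \left(-10\right) = 33 + 0 = 33$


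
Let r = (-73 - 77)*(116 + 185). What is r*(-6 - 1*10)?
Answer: 722400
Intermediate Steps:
r = -45150 (r = -150*301 = -45150)
r*(-6 - 1*10) = -45150*(-6 - 1*10) = -45150*(-6 - 10) = -45150*(-16) = 722400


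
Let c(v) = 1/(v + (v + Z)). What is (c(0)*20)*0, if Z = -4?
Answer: 0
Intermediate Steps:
c(v) = 1/(-4 + 2*v) (c(v) = 1/(v + (v - 4)) = 1/(v + (-4 + v)) = 1/(-4 + 2*v))
(c(0)*20)*0 = ((1/(2*(-2 + 0)))*20)*0 = (((1/2)/(-2))*20)*0 = (((1/2)*(-1/2))*20)*0 = -1/4*20*0 = -5*0 = 0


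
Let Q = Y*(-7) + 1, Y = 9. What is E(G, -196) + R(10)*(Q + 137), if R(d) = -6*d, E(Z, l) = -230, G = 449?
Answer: -4730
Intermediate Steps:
Q = -62 (Q = 9*(-7) + 1 = -63 + 1 = -62)
E(G, -196) + R(10)*(Q + 137) = -230 + (-6*10)*(-62 + 137) = -230 - 60*75 = -230 - 4500 = -4730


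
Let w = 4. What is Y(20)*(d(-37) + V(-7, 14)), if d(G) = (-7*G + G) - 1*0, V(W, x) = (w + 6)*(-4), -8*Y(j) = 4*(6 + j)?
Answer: -2366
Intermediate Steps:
Y(j) = -3 - j/2 (Y(j) = -(6 + j)/2 = -(24 + 4*j)/8 = -3 - j/2)
V(W, x) = -40 (V(W, x) = (4 + 6)*(-4) = 10*(-4) = -40)
d(G) = -6*G (d(G) = -6*G + 0 = -6*G)
Y(20)*(d(-37) + V(-7, 14)) = (-3 - ½*20)*(-6*(-37) - 40) = (-3 - 10)*(222 - 40) = -13*182 = -2366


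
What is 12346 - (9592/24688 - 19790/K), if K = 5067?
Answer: 193106460259/15636762 ≈ 12350.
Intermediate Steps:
12346 - (9592/24688 - 19790/K) = 12346 - (9592/24688 - 19790/5067) = 12346 - (9592*(1/24688) - 19790*1/5067) = 12346 - (1199/3086 - 19790/5067) = 12346 - 1*(-54996607/15636762) = 12346 + 54996607/15636762 = 193106460259/15636762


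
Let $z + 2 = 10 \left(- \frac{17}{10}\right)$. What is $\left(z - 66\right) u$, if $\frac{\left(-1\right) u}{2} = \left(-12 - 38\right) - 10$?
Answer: $-10200$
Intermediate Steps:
$z = -19$ ($z = -2 + 10 \left(- \frac{17}{10}\right) = -2 - 17 = -19$)
$u = 120$ ($u = - 2 \left(\left(-12 - 38\right) - 10\right) = - 2 \left(-50 - 10\right) = \left(-2\right) \left(-60\right) = 120$)
$\left(z - 66\right) u = \left(-19 - 66\right) 120 = \left(-85\right) 120 = -10200$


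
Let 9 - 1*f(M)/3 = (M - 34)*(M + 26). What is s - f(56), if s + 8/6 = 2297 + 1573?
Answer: 27761/3 ≈ 9253.7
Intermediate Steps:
s = 11606/3 (s = -4/3 + (2297 + 1573) = -4/3 + 3870 = 11606/3 ≈ 3868.7)
f(M) = 27 - 3*(-34 + M)*(26 + M) (f(M) = 27 - 3*(M - 34)*(M + 26) = 27 - 3*(-34 + M)*(26 + M))
s - f(56) = 11606/3 - (2679 - 3*56**2 + 24*56) = 11606/3 - (2679 - 3*3136 + 1344) = 11606/3 - (2679 - 9408 + 1344) = 11606/3 - 1*(-5385) = 11606/3 + 5385 = 27761/3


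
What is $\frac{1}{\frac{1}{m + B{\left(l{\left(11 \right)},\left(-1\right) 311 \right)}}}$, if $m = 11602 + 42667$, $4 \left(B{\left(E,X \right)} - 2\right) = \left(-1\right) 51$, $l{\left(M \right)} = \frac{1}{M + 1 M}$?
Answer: $\frac{217033}{4} \approx 54258.0$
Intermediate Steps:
$l{\left(M \right)} = \frac{1}{2 M}$ ($l{\left(M \right)} = \frac{1}{M + M} = \frac{1}{2 M}$)
$B{\left(E,X \right)} = - \frac{43}{4}$ ($B{\left(E,X \right)} = 2 + \frac{\left(-1\right) 51}{4} = 2 + \frac{1}{4} \left(-51\right) = 2 - \frac{51}{4} = - \frac{43}{4}$)
$m = 54269$
$\frac{1}{\frac{1}{m + B{\left(l{\left(11 \right)},\left(-1\right) 311 \right)}}} = \frac{1}{\frac{1}{54269 - \frac{43}{4}}} = \frac{1}{\frac{1}{\frac{217033}{4}}} = \frac{1}{\frac{4}{217033}} = \frac{217033}{4}$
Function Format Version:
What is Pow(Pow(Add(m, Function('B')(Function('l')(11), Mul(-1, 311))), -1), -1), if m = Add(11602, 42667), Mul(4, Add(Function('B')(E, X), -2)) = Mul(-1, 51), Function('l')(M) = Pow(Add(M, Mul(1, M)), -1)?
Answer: Rational(217033, 4) ≈ 54258.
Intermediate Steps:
Function('l')(M) = Mul(Rational(1, 2), Pow(M, -1)) (Function('l')(M) = Pow(Add(M, M), -1) = Pow(Mul(2, M), -1) = Mul(Rational(1, 2), Pow(M, -1)))
Function('B')(E, X) = Rational(-43, 4) (Function('B')(E, X) = Add(2, Mul(Rational(1, 4), Mul(-1, 51))) = Add(2, Mul(Rational(1, 4), -51)) = Add(2, Rational(-51, 4)) = Rational(-43, 4))
m = 54269
Pow(Pow(Add(m, Function('B')(Function('l')(11), Mul(-1, 311))), -1), -1) = Pow(Pow(Add(54269, Rational(-43, 4)), -1), -1) = Pow(Pow(Rational(217033, 4), -1), -1) = Pow(Rational(4, 217033), -1) = Rational(217033, 4)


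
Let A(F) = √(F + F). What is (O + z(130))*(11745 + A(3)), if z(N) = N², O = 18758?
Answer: 418803210 + 35658*√6 ≈ 4.1889e+8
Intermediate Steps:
A(F) = √2*√F (A(F) = √(2*F) = √2*√F)
(O + z(130))*(11745 + A(3)) = (18758 + 130²)*(11745 + √2*√3) = (18758 + 16900)*(11745 + √6) = 35658*(11745 + √6) = 418803210 + 35658*√6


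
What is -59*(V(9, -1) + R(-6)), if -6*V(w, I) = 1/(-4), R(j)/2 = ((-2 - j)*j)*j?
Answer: -407867/24 ≈ -16994.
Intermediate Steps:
R(j) = 2*j²*(-2 - j) (R(j) = 2*(((-2 - j)*j)*j) = 2*((j*(-2 - j))*j) = 2*(j²*(-2 - j)) = 2*j²*(-2 - j))
V(w, I) = 1/24 (V(w, I) = -⅙/(-4) = -⅙*(-¼) = 1/24)
-59*(V(9, -1) + R(-6)) = -59*(1/24 + 2*(-6)²*(-2 - 1*(-6))) = -59*(1/24 + 2*36*(-2 + 6)) = -59*(1/24 + 2*36*4) = -59*(1/24 + 288) = -59*6913/24 = -407867/24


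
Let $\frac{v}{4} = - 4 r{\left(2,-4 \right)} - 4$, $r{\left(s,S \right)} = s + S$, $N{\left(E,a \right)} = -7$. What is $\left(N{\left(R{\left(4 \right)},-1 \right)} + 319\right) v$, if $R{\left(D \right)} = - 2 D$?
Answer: $4992$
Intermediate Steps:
$r{\left(s,S \right)} = S + s$
$v = 16$ ($v = 4 \left(- 4 \left(-4 + 2\right) - 4\right) = 4 \left(\left(-4\right) \left(-2\right) - 4\right) = 4 \left(8 - 4\right) = 4 \cdot 4 = 16$)
$\left(N{\left(R{\left(4 \right)},-1 \right)} + 319\right) v = \left(-7 + 319\right) 16 = 312 \cdot 16 = 4992$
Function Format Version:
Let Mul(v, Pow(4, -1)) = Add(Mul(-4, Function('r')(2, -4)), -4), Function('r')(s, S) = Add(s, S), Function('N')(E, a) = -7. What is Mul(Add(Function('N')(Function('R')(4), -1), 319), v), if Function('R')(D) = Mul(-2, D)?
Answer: 4992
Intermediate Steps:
Function('r')(s, S) = Add(S, s)
v = 16 (v = Mul(4, Add(Mul(-4, Add(-4, 2)), -4)) = Mul(4, Add(Mul(-4, -2), -4)) = Mul(4, Add(8, -4)) = Mul(4, 4) = 16)
Mul(Add(Function('N')(Function('R')(4), -1), 319), v) = Mul(Add(-7, 319), 16) = Mul(312, 16) = 4992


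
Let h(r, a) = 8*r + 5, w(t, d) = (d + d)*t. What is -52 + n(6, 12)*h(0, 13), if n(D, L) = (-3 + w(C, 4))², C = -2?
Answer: 1753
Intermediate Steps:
w(t, d) = 2*d*t (w(t, d) = (2*d)*t = 2*d*t)
n(D, L) = 361 (n(D, L) = (-3 + 2*4*(-2))² = (-3 - 16)² = (-19)² = 361)
h(r, a) = 5 + 8*r
-52 + n(6, 12)*h(0, 13) = -52 + 361*(5 + 8*0) = -52 + 361*(5 + 0) = -52 + 361*5 = -52 + 1805 = 1753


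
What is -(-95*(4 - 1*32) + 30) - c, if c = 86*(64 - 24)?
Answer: -6130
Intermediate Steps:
c = 3440 (c = 86*40 = 3440)
-(-95*(4 - 1*32) + 30) - c = -(-95*(4 - 1*32) + 30) - 1*3440 = -(-95*(4 - 32) + 30) - 3440 = -(-95*(-28) + 30) - 3440 = -(2660 + 30) - 3440 = -1*2690 - 3440 = -2690 - 3440 = -6130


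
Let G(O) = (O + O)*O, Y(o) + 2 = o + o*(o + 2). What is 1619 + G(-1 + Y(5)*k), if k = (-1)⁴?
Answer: 4357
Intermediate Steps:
k = 1
Y(o) = -2 + o + o*(2 + o) (Y(o) = -2 + (o + o*(o + 2)) = -2 + (o + o*(2 + o)) = -2 + o + o*(2 + o))
G(O) = 2*O² (G(O) = (2*O)*O = 2*O²)
1619 + G(-1 + Y(5)*k) = 1619 + 2*(-1 + (-2 + 5² + 3*5)*1)² = 1619 + 2*(-1 + (-2 + 25 + 15)*1)² = 1619 + 2*(-1 + 38*1)² = 1619 + 2*(-1 + 38)² = 1619 + 2*37² = 1619 + 2*1369 = 1619 + 2738 = 4357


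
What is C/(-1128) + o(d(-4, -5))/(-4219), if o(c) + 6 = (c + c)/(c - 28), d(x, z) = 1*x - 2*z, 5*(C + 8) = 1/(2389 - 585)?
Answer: 123678647/14308822880 ≈ 0.0086435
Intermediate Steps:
C = -72159/9020 (C = -8 + 1/(5*(2389 - 585)) = -8 + (1/5)/1804 = -8 + (1/5)*(1/1804) = -8 + 1/9020 = -72159/9020 ≈ -7.9999)
d(x, z) = x - 2*z
o(c) = -6 + 2*c/(-28 + c) (o(c) = -6 + (c + c)/(c - 28) = -6 + (2*c)/(-28 + c) = -6 + 2*c/(-28 + c))
C/(-1128) + o(d(-4, -5))/(-4219) = -72159/9020/(-1128) + (4*(42 - (-4 - 2*(-5)))/(-28 + (-4 - 2*(-5))))/(-4219) = -72159/9020*(-1/1128) + (4*(42 - (-4 + 10))/(-28 + (-4 + 10)))*(-1/4219) = 24053/3391520 + (4*(42 - 1*6)/(-28 + 6))*(-1/4219) = 24053/3391520 + (4*(42 - 6)/(-22))*(-1/4219) = 24053/3391520 + (4*(-1/22)*36)*(-1/4219) = 24053/3391520 - 72/11*(-1/4219) = 24053/3391520 + 72/46409 = 123678647/14308822880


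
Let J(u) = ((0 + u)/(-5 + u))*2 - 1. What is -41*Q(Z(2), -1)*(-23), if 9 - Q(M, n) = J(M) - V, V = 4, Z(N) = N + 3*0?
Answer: 43378/3 ≈ 14459.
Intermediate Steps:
Z(N) = N (Z(N) = N + 0 = N)
J(u) = -1 + 2*u/(-5 + u) (J(u) = (u/(-5 + u))*2 - 1 = 2*u/(-5 + u) - 1 = -1 + 2*u/(-5 + u))
Q(M, n) = 13 - (5 + M)/(-5 + M) (Q(M, n) = 9 - ((5 + M)/(-5 + M) - 1*4) = 9 - ((5 + M)/(-5 + M) - 4) = 9 - (-4 + (5 + M)/(-5 + M)) = 9 + (4 - (5 + M)/(-5 + M)) = 13 - (5 + M)/(-5 + M))
-41*Q(Z(2), -1)*(-23) = -82*(-35 + 6*2)/(-5 + 2)*(-23) = -82*(-35 + 12)/(-3)*(-23) = -82*(-1)*(-23)/3*(-23) = -41*46/3*(-23) = -1886/3*(-23) = 43378/3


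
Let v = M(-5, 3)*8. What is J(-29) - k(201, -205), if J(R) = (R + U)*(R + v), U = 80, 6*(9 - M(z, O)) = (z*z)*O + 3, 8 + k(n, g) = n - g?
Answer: -3509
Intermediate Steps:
k(n, g) = -8 + n - g (k(n, g) = -8 + (n - g) = -8 + n - g)
M(z, O) = 17/2 - O*z**2/6 (M(z, O) = 9 - ((z*z)*O + 3)/6 = 9 - (z**2*O + 3)/6 = 9 - (O*z**2 + 3)/6 = 9 - (3 + O*z**2)/6 = 9 + (-1/2 - O*z**2/6) = 17/2 - O*z**2/6)
v = -32 (v = (17/2 - 1/6*3*(-5)**2)*8 = (17/2 - 1/6*3*25)*8 = (17/2 - 25/2)*8 = -4*8 = -32)
J(R) = (-32 + R)*(80 + R) (J(R) = (R + 80)*(R - 32) = (80 + R)*(-32 + R) = (-32 + R)*(80 + R))
J(-29) - k(201, -205) = (-2560 + (-29)**2 + 48*(-29)) - (-8 + 201 - 1*(-205)) = (-2560 + 841 - 1392) - (-8 + 201 + 205) = -3111 - 1*398 = -3111 - 398 = -3509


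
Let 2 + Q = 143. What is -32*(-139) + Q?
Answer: 4589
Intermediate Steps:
Q = 141 (Q = -2 + 143 = 141)
-32*(-139) + Q = -32*(-139) + 141 = 4448 + 141 = 4589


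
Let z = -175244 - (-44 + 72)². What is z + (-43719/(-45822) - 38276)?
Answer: -3273264723/15274 ≈ -2.1430e+5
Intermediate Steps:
z = -176028 (z = -175244 - 1*28² = -175244 - 1*784 = -175244 - 784 = -176028)
z + (-43719/(-45822) - 38276) = -176028 + (-43719/(-45822) - 38276) = -176028 + (-43719*(-1/45822) - 38276) = -176028 + (14573/15274 - 38276) = -176028 - 584613051/15274 = -3273264723/15274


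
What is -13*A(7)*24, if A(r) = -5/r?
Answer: 1560/7 ≈ 222.86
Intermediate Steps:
-13*A(7)*24 = -(-65)/7*24 = -13*(-5/7)*24 = (65/7)*24 = 1560/7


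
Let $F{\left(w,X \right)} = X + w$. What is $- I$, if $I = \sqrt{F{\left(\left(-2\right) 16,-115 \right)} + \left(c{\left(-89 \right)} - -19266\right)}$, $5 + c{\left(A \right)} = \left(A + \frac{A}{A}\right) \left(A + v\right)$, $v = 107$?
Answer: $- \sqrt{17530} \approx -132.4$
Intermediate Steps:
$c{\left(A \right)} = -5 + \left(1 + A\right) \left(107 + A\right)$ ($c{\left(A \right)} = -5 + \left(A + \frac{A}{A}\right) \left(A + 107\right) = -5 + \left(A + 1\right) \left(107 + A\right) = -5 + \left(1 + A\right) \left(107 + A\right)$)
$I = \sqrt{17530}$ ($I = \sqrt{\left(-115 - 32\right) + \left(\left(102 + \left(-89\right)^{2} + 108 \left(-89\right)\right) - -19266\right)} = \sqrt{\left(-115 - 32\right) + \left(\left(102 + 7921 - 9612\right) + 19266\right)} = \sqrt{-147 + \left(-1589 + 19266\right)} = \sqrt{-147 + 17677} = \sqrt{17530} \approx 132.4$)
$- I = - \sqrt{17530}$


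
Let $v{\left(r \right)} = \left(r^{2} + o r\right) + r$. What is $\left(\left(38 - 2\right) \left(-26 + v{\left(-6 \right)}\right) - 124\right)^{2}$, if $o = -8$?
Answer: $3055504$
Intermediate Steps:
$v{\left(r \right)} = r^{2} - 7 r$ ($v{\left(r \right)} = \left(r^{2} - 8 r\right) + r = r^{2} - 7 r$)
$\left(\left(38 - 2\right) \left(-26 + v{\left(-6 \right)}\right) - 124\right)^{2} = \left(\left(38 - 2\right) \left(-26 - 6 \left(-7 - 6\right)\right) - 124\right)^{2} = \left(36 \left(-26 - -78\right) - 124\right)^{2} = \left(36 \left(-26 + 78\right) - 124\right)^{2} = \left(36 \cdot 52 - 124\right)^{2} = \left(1872 - 124\right)^{2} = 1748^{2} = 3055504$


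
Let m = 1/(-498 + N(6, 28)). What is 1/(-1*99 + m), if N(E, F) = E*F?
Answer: -330/32671 ≈ -0.010101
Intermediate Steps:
m = -1/330 (m = 1/(-498 + 6*28) = 1/(-498 + 168) = 1/(-330) = -1/330 ≈ -0.0030303)
1/(-1*99 + m) = 1/(-1*99 - 1/330) = 1/(-99 - 1/330) = 1/(-32671/330) = -330/32671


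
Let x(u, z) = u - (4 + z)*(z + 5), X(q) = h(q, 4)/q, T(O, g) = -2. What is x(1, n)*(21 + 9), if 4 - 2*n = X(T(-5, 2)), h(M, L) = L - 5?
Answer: -9075/8 ≈ -1134.4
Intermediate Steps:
h(M, L) = -5 + L
X(q) = -1/q (X(q) = (-5 + 4)/q = -1/q)
n = 7/4 (n = 2 - (-1)/(2*(-2)) = 2 - (-1)*(-1)/(2*2) = 2 - ½*½ = 2 - ¼ = 7/4 ≈ 1.7500)
x(u, z) = u - (4 + z)*(5 + z)
x(1, n)*(21 + 9) = (-20 + 1 - (7/4)² - 9*7/4)*(21 + 9) = (-20 + 1 - 1*49/16 - 63/4)*30 = (-20 + 1 - 49/16 - 63/4)*30 = -605/16*30 = -9075/8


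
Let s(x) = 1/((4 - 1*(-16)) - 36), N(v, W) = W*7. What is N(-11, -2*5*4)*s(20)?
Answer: 35/2 ≈ 17.500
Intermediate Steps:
N(v, W) = 7*W
s(x) = -1/16 (s(x) = 1/((4 + 16) - 36) = 1/(20 - 36) = 1/(-16) = -1/16)
N(-11, -2*5*4)*s(20) = (7*(-2*5*4))*(-1/16) = (7*(-10*4))*(-1/16) = (7*(-40))*(-1/16) = -280*(-1/16) = 35/2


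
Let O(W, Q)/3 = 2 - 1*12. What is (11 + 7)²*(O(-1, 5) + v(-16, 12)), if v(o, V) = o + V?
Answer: -11016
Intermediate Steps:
v(o, V) = V + o
O(W, Q) = -30 (O(W, Q) = 3*(2 - 1*12) = 3*(2 - 12) = 3*(-10) = -30)
(11 + 7)²*(O(-1, 5) + v(-16, 12)) = (11 + 7)²*(-30 + (12 - 16)) = 18²*(-30 - 4) = 324*(-34) = -11016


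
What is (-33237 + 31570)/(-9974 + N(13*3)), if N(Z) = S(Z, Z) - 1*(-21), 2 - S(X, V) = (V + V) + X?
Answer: 1667/10068 ≈ 0.16557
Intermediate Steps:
S(X, V) = 2 - X - 2*V (S(X, V) = 2 - ((V + V) + X) = 2 - (2*V + X) = 2 - (X + 2*V) = 2 + (-X - 2*V) = 2 - X - 2*V)
N(Z) = 23 - 3*Z (N(Z) = (2 - Z - 2*Z) - 1*(-21) = (2 - 3*Z) + 21 = 23 - 3*Z)
(-33237 + 31570)/(-9974 + N(13*3)) = (-33237 + 31570)/(-9974 + (23 - 39*3)) = -1667/(-9974 + (23 - 3*39)) = -1667/(-9974 + (23 - 117)) = -1667/(-9974 - 94) = -1667/(-10068) = -1667*(-1/10068) = 1667/10068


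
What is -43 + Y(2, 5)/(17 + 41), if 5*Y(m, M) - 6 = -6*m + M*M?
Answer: -12451/290 ≈ -42.935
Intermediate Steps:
Y(m, M) = 6/5 - 6*m/5 + M**2/5 (Y(m, M) = 6/5 + (-6*m + M*M)/5 = 6/5 + (-6*m + M**2)/5 = 6/5 + (M**2 - 6*m)/5 = 6/5 + (-6*m/5 + M**2/5) = 6/5 - 6*m/5 + M**2/5)
-43 + Y(2, 5)/(17 + 41) = -43 + (6/5 - 6/5*2 + (1/5)*5**2)/(17 + 41) = -43 + (6/5 - 12/5 + (1/5)*25)/58 = -43 + (6/5 - 12/5 + 5)/58 = -43 + (1/58)*(19/5) = -43 + 19/290 = -12451/290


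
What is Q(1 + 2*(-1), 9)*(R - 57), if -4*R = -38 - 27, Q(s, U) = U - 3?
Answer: -489/2 ≈ -244.50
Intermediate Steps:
Q(s, U) = -3 + U
R = 65/4 (R = -(-38 - 27)/4 = -¼*(-65) = 65/4 ≈ 16.250)
Q(1 + 2*(-1), 9)*(R - 57) = (-3 + 9)*(65/4 - 57) = 6*(-163/4) = -489/2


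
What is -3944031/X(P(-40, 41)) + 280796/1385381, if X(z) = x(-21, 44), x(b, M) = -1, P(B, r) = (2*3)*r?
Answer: 5463985891607/1385381 ≈ 3.9440e+6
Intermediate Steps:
P(B, r) = 6*r
X(z) = -1
-3944031/X(P(-40, 41)) + 280796/1385381 = -3944031/(-1) + 280796/1385381 = -3944031*(-1) + 280796*(1/1385381) = 3944031 + 280796/1385381 = 5463985891607/1385381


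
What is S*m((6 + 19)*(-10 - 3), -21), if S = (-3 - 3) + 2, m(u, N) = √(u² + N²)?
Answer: -4*√106066 ≈ -1302.7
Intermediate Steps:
m(u, N) = √(N² + u²)
S = -4 (S = -6 + 2 = -4)
S*m((6 + 19)*(-10 - 3), -21) = -4*√((-21)² + ((6 + 19)*(-10 - 3))²) = -4*√(441 + (25*(-13))²) = -4*√(441 + (-325)²) = -4*√(441 + 105625) = -4*√106066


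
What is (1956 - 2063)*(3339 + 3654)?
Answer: -748251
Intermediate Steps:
(1956 - 2063)*(3339 + 3654) = -107*6993 = -748251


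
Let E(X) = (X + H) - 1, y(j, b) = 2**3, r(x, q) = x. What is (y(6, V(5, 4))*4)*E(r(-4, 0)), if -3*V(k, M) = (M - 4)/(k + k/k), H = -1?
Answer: -192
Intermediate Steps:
V(k, M) = -(-4 + M)/(3*(1 + k)) (V(k, M) = -(M - 4)/(3*(k + k/k)) = -(-4 + M)/(3*(k + 1)) = -(-4 + M)/(3*(1 + k)))
y(j, b) = 8
E(X) = -2 + X (E(X) = (X - 1) - 1 = (-1 + X) - 1 = -2 + X)
(y(6, V(5, 4))*4)*E(r(-4, 0)) = (8*4)*(-2 - 4) = 32*(-6) = -192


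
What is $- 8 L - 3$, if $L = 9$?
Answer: $-75$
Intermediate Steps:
$- 8 L - 3 = \left(-8\right) 9 - 3 = -72 - 3 = -75$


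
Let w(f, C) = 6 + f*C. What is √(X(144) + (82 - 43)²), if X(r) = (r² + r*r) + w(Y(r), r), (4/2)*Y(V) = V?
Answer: √53367 ≈ 231.01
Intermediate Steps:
Y(V) = V/2
w(f, C) = 6 + C*f
X(r) = 6 + 5*r²/2 (X(r) = (r² + r*r) + (6 + r*(r/2)) = (r² + r²) + (6 + r²/2) = 2*r² + (6 + r²/2) = 6 + 5*r²/2)
√(X(144) + (82 - 43)²) = √((6 + (5/2)*144²) + (82 - 43)²) = √((6 + (5/2)*20736) + 39²) = √((6 + 51840) + 1521) = √(51846 + 1521) = √53367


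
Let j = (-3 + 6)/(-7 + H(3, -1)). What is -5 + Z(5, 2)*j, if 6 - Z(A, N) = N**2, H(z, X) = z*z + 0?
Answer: -2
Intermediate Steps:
H(z, X) = z**2 (H(z, X) = z**2 + 0 = z**2)
Z(A, N) = 6 - N**2
j = 3/2 (j = (-3 + 6)/(-7 + 3**2) = 3/(-7 + 9) = 3/2 ≈ 1.5000)
-5 + Z(5, 2)*j = -5 + (6 - 1*2**2)*(3/2) = -5 + (6 - 1*4)*(3/2) = -5 + (6 - 4)*(3/2) = -5 + 2*(3/2) = -5 + 3 = -2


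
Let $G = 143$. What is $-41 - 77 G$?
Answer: $-11052$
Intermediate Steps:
$-41 - 77 G = -41 - 11011 = -11052$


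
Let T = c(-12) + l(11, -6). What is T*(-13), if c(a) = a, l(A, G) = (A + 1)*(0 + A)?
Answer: -1560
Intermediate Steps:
l(A, G) = A*(1 + A) (l(A, G) = (1 + A)*A = A*(1 + A))
T = 120 (T = -12 + 11*(1 + 11) = -12 + 11*12 = -12 + 132 = 120)
T*(-13) = 120*(-13) = -1560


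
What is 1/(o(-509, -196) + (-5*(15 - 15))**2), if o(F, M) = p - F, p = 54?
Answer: 1/563 ≈ 0.0017762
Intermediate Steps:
o(F, M) = 54 - F
1/(o(-509, -196) + (-5*(15 - 15))**2) = 1/((54 - 1*(-509)) + (-5*(15 - 15))**2) = 1/((54 + 509) + (-5*0)**2) = 1/(563 + 0**2) = 1/(563 + 0) = 1/563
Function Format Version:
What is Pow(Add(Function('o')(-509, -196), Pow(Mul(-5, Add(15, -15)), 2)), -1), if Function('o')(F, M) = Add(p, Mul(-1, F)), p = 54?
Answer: Rational(1, 563) ≈ 0.0017762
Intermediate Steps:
Function('o')(F, M) = Add(54, Mul(-1, F))
Pow(Add(Function('o')(-509, -196), Pow(Mul(-5, Add(15, -15)), 2)), -1) = Pow(Add(Add(54, Mul(-1, -509)), Pow(Mul(-5, Add(15, -15)), 2)), -1) = Pow(Add(Add(54, 509), Pow(Mul(-5, 0), 2)), -1) = Pow(Add(563, Pow(0, 2)), -1) = Pow(Add(563, 0), -1) = Pow(563, -1) = Rational(1, 563)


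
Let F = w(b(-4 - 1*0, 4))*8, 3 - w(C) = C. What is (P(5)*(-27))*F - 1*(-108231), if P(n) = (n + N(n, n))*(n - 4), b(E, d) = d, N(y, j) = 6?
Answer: 110607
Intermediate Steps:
w(C) = 3 - C
F = -8 (F = (3 - 1*4)*8 = (3 - 4)*8 = -1*8 = -8)
P(n) = (-4 + n)*(6 + n) (P(n) = (n + 6)*(n - 4) = (6 + n)*(-4 + n) = (-4 + n)*(6 + n))
(P(5)*(-27))*F - 1*(-108231) = ((-24 + 5² + 2*5)*(-27))*(-8) - 1*(-108231) = ((-24 + 25 + 10)*(-27))*(-8) + 108231 = (11*(-27))*(-8) + 108231 = -297*(-8) + 108231 = 2376 + 108231 = 110607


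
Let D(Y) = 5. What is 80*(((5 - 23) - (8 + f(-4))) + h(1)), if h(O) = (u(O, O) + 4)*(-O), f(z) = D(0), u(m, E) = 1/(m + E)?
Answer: -2840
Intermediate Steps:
u(m, E) = 1/(E + m)
f(z) = 5
h(O) = -O*(4 + 1/(2*O)) (h(O) = (1/(O + O) + 4)*(-O) = (1/(2*O) + 4)*(-O) = (4 + 1/(2*O))*(-O) = -O*(4 + 1/(2*O)))
80*(((5 - 23) - (8 + f(-4))) + h(1)) = 80*(((5 - 23) - (8 + 5)) + (-1/2 - 4*1)) = 80*((-18 - 1*13) + (-1/2 - 4)) = 80*((-18 - 13) - 9/2) = 80*(-31 - 9/2) = 80*(-71/2) = -2840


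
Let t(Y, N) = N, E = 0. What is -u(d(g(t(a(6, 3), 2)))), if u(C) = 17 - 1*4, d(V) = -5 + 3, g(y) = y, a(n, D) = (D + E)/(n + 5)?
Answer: -13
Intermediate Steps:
a(n, D) = D/(5 + n) (a(n, D) = (D + 0)/(n + 5) = D/(5 + n))
d(V) = -2
u(C) = 13 (u(C) = 17 - 4 = 13)
-u(d(g(t(a(6, 3), 2)))) = -1*13 = -13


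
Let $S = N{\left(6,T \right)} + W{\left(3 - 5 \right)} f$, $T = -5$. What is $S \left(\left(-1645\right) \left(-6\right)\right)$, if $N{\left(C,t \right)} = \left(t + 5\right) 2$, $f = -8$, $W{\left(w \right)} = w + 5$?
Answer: $-236880$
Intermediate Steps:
$W{\left(w \right)} = 5 + w$
$N{\left(C,t \right)} = 10 + 2 t$ ($N{\left(C,t \right)} = \left(5 + t\right) 2 = 10 + 2 t$)
$S = -24$ ($S = \left(10 + 2 \left(-5\right)\right) + \left(5 + \left(3 - 5\right)\right) \left(-8\right) = \left(10 - 10\right) + \left(5 - 2\right) \left(-8\right) = 0 + 3 \left(-8\right) = 0 - 24 = -24$)
$S \left(\left(-1645\right) \left(-6\right)\right) = - 24 \left(\left(-1645\right) \left(-6\right)\right) = \left(-24\right) 9870 = -236880$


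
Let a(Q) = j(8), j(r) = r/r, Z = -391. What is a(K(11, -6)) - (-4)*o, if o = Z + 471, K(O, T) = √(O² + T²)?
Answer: 321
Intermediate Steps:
j(r) = 1
a(Q) = 1
o = 80 (o = -391 + 471 = 80)
a(K(11, -6)) - (-4)*o = 1 - (-4)*80 = 1 - 1*(-320) = 1 + 320 = 321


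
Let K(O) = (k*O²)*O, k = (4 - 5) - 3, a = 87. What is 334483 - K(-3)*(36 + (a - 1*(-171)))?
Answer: 302731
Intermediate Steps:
k = -4 (k = -1 - 3 = -4)
K(O) = -4*O³ (K(O) = (-4*O²)*O = -4*O³)
334483 - K(-3)*(36 + (a - 1*(-171))) = 334483 - (-4*(-3)³)*(36 + (87 - 1*(-171))) = 334483 - (-4*(-27))*(36 + (87 + 171)) = 334483 - 108*(36 + 258) = 334483 - 108*294 = 334483 - 1*31752 = 334483 - 31752 = 302731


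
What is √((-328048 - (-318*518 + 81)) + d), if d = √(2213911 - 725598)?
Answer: √(-163405 + √1488313) ≈ 402.72*I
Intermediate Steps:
d = √1488313 ≈ 1220.0
√((-328048 - (-318*518 + 81)) + d) = √((-328048 - (-318*518 + 81)) + √1488313) = √((-328048 - (-164724 + 81)) + √1488313) = √((-328048 - 1*(-164643)) + √1488313) = √((-328048 + 164643) + √1488313) = √(-163405 + √1488313)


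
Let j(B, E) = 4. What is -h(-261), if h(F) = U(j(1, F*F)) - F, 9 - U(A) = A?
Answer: -266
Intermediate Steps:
U(A) = 9 - A
h(F) = 5 - F (h(F) = (9 - 1*4) - F = (9 - 4) - F = 5 - F)
-h(-261) = -(5 - 1*(-261)) = -(5 + 261) = -1*266 = -266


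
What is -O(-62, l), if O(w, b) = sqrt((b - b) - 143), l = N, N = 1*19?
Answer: -I*sqrt(143) ≈ -11.958*I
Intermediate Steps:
N = 19
l = 19
O(w, b) = I*sqrt(143) (O(w, b) = sqrt(0 - 143) = sqrt(-143) = I*sqrt(143))
-O(-62, l) = -I*sqrt(143)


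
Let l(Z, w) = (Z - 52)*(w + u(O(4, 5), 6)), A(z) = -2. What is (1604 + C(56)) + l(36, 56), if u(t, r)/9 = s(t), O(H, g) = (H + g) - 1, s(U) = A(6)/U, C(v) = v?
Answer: 800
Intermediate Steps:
s(U) = -2/U
O(H, g) = -1 + H + g
u(t, r) = -18/t (u(t, r) = 9*(-2/t) = -18/t)
l(Z, w) = (-52 + Z)*(-9/4 + w) (l(Z, w) = (Z - 52)*(w - 18/(-1 + 4 + 5)) = (-52 + Z)*(w - 18/8) = (-52 + Z)*(w - 18*1/8) = (-52 + Z)*(w - 9/4) = (-52 + Z)*(-9/4 + w))
(1604 + C(56)) + l(36, 56) = (1604 + 56) + (117 - 52*56 - 9/4*36 + 36*56) = 1660 + (117 - 2912 - 81 + 2016) = 1660 - 860 = 800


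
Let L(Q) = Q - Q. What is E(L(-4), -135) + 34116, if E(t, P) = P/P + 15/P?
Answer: 307052/9 ≈ 34117.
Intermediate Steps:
L(Q) = 0
E(t, P) = 1 + 15/P
E(L(-4), -135) + 34116 = (15 - 135)/(-135) + 34116 = -1/135*(-120) + 34116 = 8/9 + 34116 = 307052/9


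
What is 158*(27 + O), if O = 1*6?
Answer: 5214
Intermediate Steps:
O = 6
158*(27 + O) = 158*(27 + 6) = 158*33 = 5214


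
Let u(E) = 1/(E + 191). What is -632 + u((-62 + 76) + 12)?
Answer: -137143/217 ≈ -632.00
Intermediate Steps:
u(E) = 1/(191 + E)
-632 + u((-62 + 76) + 12) = -632 + 1/(191 + ((-62 + 76) + 12)) = -632 + 1/(191 + (14 + 12)) = -632 + 1/(191 + 26) = -632 + 1/217 = -137143/217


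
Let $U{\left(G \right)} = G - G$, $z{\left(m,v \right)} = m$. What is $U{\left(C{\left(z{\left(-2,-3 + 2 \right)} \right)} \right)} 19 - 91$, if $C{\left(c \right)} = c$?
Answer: $-91$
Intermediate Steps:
$U{\left(G \right)} = 0$
$U{\left(C{\left(z{\left(-2,-3 + 2 \right)} \right)} \right)} 19 - 91 = 0 \cdot 19 - 91 = 0 - 91 = -91$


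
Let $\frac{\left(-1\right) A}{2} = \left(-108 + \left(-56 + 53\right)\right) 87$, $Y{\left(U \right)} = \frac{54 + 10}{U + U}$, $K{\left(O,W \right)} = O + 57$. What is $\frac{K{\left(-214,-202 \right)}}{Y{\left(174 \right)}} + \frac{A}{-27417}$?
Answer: $- \frac{3376557}{3952} \approx -854.39$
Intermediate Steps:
$K{\left(O,W \right)} = 57 + O$
$Y{\left(U \right)} = \frac{32}{U}$ ($Y{\left(U \right)} = \frac{64}{2 U} = 64 \frac{1}{2 U} = \frac{32}{U}$)
$A = 19314$ ($A = - 2 \left(-108 + \left(-56 + 53\right)\right) 87 = - 2 \left(-108 - 3\right) 87 = - 2 \left(\left(-111\right) 87\right) = \left(-2\right) \left(-9657\right) = 19314$)
$\frac{K{\left(-214,-202 \right)}}{Y{\left(174 \right)}} + \frac{A}{-27417} = \frac{57 - 214}{32 \cdot \frac{1}{174}} + \frac{19314}{-27417} = - \frac{157}{32 \cdot \frac{1}{174}} + 19314 \left(- \frac{1}{27417}\right) = - \frac{157}{\frac{16}{87}} - \frac{174}{247} = \left(-157\right) \frac{87}{16} - \frac{174}{247} = - \frac{13659}{16} - \frac{174}{247} = - \frac{3376557}{3952}$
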